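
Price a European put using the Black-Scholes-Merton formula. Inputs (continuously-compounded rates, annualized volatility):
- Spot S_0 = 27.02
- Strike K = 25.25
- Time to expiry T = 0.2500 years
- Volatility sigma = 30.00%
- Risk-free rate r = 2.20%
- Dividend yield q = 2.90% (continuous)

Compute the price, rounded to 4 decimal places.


Answer: Price = 0.8434

Derivation:
d1 = (ln(S/K) + (r - q + 0.5*sigma^2) * T) / (sigma * sqrt(T)) = 0.51500785
d2 = d1 - sigma * sqrt(T) = 0.36500785
exp(-rT) = 0.99451510; exp(-qT) = 0.99277622
P = K * exp(-rT) * N(-d2) - S_0 * exp(-qT) * N(-d1)
N(-d1) = 0.30327377; N(-d2) = 0.35755277
P = 25.2500 * 0.99451510 * 0.35755277 - 27.0200 * 0.99277622 * 0.30327377 = 0.8434


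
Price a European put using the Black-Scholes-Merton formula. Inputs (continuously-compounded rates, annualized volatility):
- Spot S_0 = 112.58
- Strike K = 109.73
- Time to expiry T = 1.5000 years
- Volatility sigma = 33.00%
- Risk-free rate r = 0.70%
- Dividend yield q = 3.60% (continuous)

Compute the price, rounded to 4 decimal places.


Answer: Price = 18.2132

Derivation:
d1 = (ln(S/K) + (r - q + 0.5*sigma^2) * T) / (sigma * sqrt(T)) = 0.15789628
d2 = d1 - sigma * sqrt(T) = -0.24626953
exp(-rT) = 0.98955493; exp(-qT) = 0.94743211
P = K * exp(-rT) * N(-d2) - S_0 * exp(-qT) * N(-d1)
N(-d1) = 0.43726927; N(-d2) = 0.59726320
P = 109.7300 * 0.98955493 * 0.59726320 - 112.5800 * 0.94743211 * 0.43726927 = 18.2132


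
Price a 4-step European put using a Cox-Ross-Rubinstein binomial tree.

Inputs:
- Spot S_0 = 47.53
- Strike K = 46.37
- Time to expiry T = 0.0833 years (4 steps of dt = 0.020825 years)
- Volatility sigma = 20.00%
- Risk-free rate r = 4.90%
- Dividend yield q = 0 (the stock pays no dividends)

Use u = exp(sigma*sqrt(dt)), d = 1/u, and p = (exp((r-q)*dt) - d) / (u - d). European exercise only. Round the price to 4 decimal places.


dt = T/N = 0.020825
u = exp(sigma*sqrt(dt)) = 1.029282; d = 1/u = 0.971551
p = (exp((r-q)*dt) - d) / (u - d) = 0.510469
Discount per step: exp(-r*dt) = 0.998980
Stock lattice S(k, i) with i counting down-moves:
  k=0: S(0,0) = 47.5300
  k=1: S(1,0) = 48.9218; S(1,1) = 46.1778
  k=2: S(2,0) = 50.3543; S(2,1) = 47.5300; S(2,2) = 44.8641
  k=3: S(3,0) = 51.8288; S(3,1) = 48.9218; S(3,2) = 46.1778; S(3,3) = 43.5877
  k=4: S(4,0) = 53.3465; S(4,1) = 50.3543; S(4,2) = 47.5300; S(4,3) = 44.8641; S(4,4) = 42.3477
Terminal payoffs V(N, i) = max(K - S_T, 0):
  V(4,0) = 0.000000; V(4,1) = 0.000000; V(4,2) = 0.000000; V(4,3) = 1.505914; V(4,4) = 4.022299
Backward induction: V(k, i) = exp(-r*dt) * [p * V(k+1, i) + (1-p) * V(k+1, i+1)].
  V(3,0) = exp(-r*dt) * [p*0.000000 + (1-p)*0.000000] = 0.000000
  V(3,1) = exp(-r*dt) * [p*0.000000 + (1-p)*0.000000] = 0.000000
  V(3,2) = exp(-r*dt) * [p*0.000000 + (1-p)*1.505914] = 0.736439
  V(3,3) = exp(-r*dt) * [p*1.505914 + (1-p)*4.022299] = 2.734969
  V(2,0) = exp(-r*dt) * [p*0.000000 + (1-p)*0.000000] = 0.000000
  V(2,1) = exp(-r*dt) * [p*0.000000 + (1-p)*0.736439] = 0.360142
  V(2,2) = exp(-r*dt) * [p*0.736439 + (1-p)*2.734969] = 1.713032
  V(1,0) = exp(-r*dt) * [p*0.000000 + (1-p)*0.360142] = 0.176121
  V(1,1) = exp(-r*dt) * [p*0.360142 + (1-p)*1.713032] = 1.021380
  V(0,0) = exp(-r*dt) * [p*0.176121 + (1-p)*1.021380] = 0.589299

Answer: Price = V(0,0) = 0.5893


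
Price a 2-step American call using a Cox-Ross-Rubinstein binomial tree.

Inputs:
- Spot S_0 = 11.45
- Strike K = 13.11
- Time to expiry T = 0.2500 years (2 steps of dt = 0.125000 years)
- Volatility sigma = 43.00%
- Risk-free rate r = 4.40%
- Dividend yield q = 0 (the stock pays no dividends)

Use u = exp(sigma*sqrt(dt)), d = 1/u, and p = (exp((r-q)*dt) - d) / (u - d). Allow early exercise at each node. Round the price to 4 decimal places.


dt = T/N = 0.125000
u = exp(sigma*sqrt(dt)) = 1.164193; d = 1/u = 0.858964
p = (exp((r-q)*dt) - d) / (u - d) = 0.480135
Discount per step: exp(-r*dt) = 0.994515
Stock lattice S(k, i) with i counting down-moves:
  k=0: S(0,0) = 11.4500
  k=1: S(1,0) = 13.3300; S(1,1) = 9.8351
  k=2: S(2,0) = 15.5187; S(2,1) = 11.4500; S(2,2) = 8.4480
Terminal payoffs V(N, i) = max(S_T - K, 0):
  V(2,0) = 2.408698; V(2,1) = 0.000000; V(2,2) = 0.000000
Backward induction: V(k, i) = exp(-r*dt) * [p * V(k+1, i) + (1-p) * V(k+1, i+1)]; then take max(V_cont, immediate exercise) for American.
  V(1,0) = exp(-r*dt) * [p*2.408698 + (1-p)*0.000000] = 1.150157; exercise = 0.220007; V(1,0) = max -> 1.150157
  V(1,1) = exp(-r*dt) * [p*0.000000 + (1-p)*0.000000] = 0.000000; exercise = 0.000000; V(1,1) = max -> 0.000000
  V(0,0) = exp(-r*dt) * [p*1.150157 + (1-p)*0.000000] = 0.549202; exercise = 0.000000; V(0,0) = max -> 0.549202

Answer: Price = V(0,0) = 0.5492


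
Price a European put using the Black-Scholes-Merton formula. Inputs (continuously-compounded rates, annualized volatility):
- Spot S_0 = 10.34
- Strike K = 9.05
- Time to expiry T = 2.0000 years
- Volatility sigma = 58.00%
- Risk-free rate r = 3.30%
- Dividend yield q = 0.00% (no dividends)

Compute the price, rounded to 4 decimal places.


d1 = (ln(S/K) + (r - q + 0.5*sigma^2) * T) / (sigma * sqrt(T)) = 0.65304373
d2 = d1 - sigma * sqrt(T) = -0.16720014
exp(-rT) = 0.93613086; exp(-qT) = 1.00000000
P = K * exp(-rT) * N(-d2) - S_0 * exp(-qT) * N(-d1)
N(-d1) = 0.25686404; N(-d2) = 0.56639371
P = 9.0500 * 0.93613086 * 0.56639371 - 10.3400 * 1.00000000 * 0.25686404 = 2.1425

Answer: Price = 2.1425


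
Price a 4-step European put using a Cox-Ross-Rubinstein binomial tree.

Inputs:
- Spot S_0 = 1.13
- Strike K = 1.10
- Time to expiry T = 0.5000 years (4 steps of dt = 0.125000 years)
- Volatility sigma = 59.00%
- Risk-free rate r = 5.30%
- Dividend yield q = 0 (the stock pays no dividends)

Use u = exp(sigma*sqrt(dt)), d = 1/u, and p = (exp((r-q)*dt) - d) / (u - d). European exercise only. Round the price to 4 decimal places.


dt = T/N = 0.125000
u = exp(sigma*sqrt(dt)) = 1.231948; d = 1/u = 0.811723
p = (exp((r-q)*dt) - d) / (u - d) = 0.463857
Discount per step: exp(-r*dt) = 0.993397
Stock lattice S(k, i) with i counting down-moves:
  k=0: S(0,0) = 1.1300
  k=1: S(1,0) = 1.3921; S(1,1) = 0.9172
  k=2: S(2,0) = 1.7150; S(2,1) = 1.1300; S(2,2) = 0.7445
  k=3: S(3,0) = 2.1128; S(3,1) = 1.3921; S(3,2) = 0.9172; S(3,3) = 0.6044
  k=4: S(4,0) = 2.6028; S(4,1) = 1.7150; S(4,2) = 1.1300; S(4,3) = 0.7445; S(4,4) = 0.4906
Terminal payoffs V(N, i) = max(K - S_T, 0):
  V(4,0) = 0.000000; V(4,1) = 0.000000; V(4,2) = 0.000000; V(4,3) = 0.355450; V(4,4) = 0.609421
Backward induction: V(k, i) = exp(-r*dt) * [p * V(k+1, i) + (1-p) * V(k+1, i+1)].
  V(3,0) = exp(-r*dt) * [p*0.000000 + (1-p)*0.000000] = 0.000000
  V(3,1) = exp(-r*dt) * [p*0.000000 + (1-p)*0.000000] = 0.000000
  V(3,2) = exp(-r*dt) * [p*0.000000 + (1-p)*0.355450] = 0.189314
  V(3,3) = exp(-r*dt) * [p*0.355450 + (1-p)*0.609421] = 0.488369
  V(2,0) = exp(-r*dt) * [p*0.000000 + (1-p)*0.000000] = 0.000000
  V(2,1) = exp(-r*dt) * [p*0.000000 + (1-p)*0.189314] = 0.100829
  V(2,2) = exp(-r*dt) * [p*0.189314 + (1-p)*0.488369] = 0.347341
  V(1,0) = exp(-r*dt) * [p*0.000000 + (1-p)*0.100829] = 0.053702
  V(1,1) = exp(-r*dt) * [p*0.100829 + (1-p)*0.347341] = 0.231456
  V(0,0) = exp(-r*dt) * [p*0.053702 + (1-p)*0.231456] = 0.148020

Answer: Price = V(0,0) = 0.1480


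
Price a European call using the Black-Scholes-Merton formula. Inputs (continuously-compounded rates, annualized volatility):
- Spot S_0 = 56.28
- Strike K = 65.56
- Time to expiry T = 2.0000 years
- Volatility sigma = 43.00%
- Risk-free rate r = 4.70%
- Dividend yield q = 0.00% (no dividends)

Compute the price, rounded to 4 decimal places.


Answer: Price = 12.2153

Derivation:
d1 = (ln(S/K) + (r - q + 0.5*sigma^2) * T) / (sigma * sqrt(T)) = 0.20764845
d2 = d1 - sigma * sqrt(T) = -0.40046338
exp(-rT) = 0.91028276; exp(-qT) = 1.00000000
C = S_0 * exp(-qT) * N(d1) - K * exp(-rT) * N(d2)
N(d1) = 0.58224826; N(d2) = 0.34440762
C = 56.2800 * 1.00000000 * 0.58224826 - 65.5600 * 0.91028276 * 0.34440762 = 12.2153


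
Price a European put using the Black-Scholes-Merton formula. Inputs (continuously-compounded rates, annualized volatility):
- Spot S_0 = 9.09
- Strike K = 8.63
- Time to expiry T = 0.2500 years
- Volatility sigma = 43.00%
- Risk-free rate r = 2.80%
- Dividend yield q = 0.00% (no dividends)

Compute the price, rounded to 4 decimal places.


d1 = (ln(S/K) + (r - q + 0.5*sigma^2) * T) / (sigma * sqrt(T)) = 0.38159490
d2 = d1 - sigma * sqrt(T) = 0.16659490
exp(-rT) = 0.99302444; exp(-qT) = 1.00000000
P = K * exp(-rT) * N(-d2) - S_0 * exp(-qT) * N(-d1)
N(-d1) = 0.35138093; N(-d2) = 0.43384440
P = 8.6300 * 0.99302444 * 0.43384440 - 9.0900 * 1.00000000 * 0.35138093 = 0.5239

Answer: Price = 0.5239


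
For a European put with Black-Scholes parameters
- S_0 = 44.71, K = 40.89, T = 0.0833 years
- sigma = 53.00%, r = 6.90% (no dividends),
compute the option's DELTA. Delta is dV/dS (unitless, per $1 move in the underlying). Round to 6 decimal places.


Answer: Delta = -0.242614

Derivation:
d1 = 0.6979197358; d2 = 0.5449525171
phi(d1) = 0.3127082874; exp(-qT) = 1.0000000000; exp(-rT) = 0.9942687864
N(-d1) = 0.2426136956
Delta = -exp(-qT) * N(-d1) = -1.0000000000 * 0.2426136956 = -0.242614


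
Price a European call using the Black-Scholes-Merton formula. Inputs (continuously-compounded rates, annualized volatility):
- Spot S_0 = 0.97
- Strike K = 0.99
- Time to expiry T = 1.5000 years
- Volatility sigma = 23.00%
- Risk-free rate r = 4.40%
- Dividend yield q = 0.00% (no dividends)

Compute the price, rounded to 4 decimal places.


d1 = (ln(S/K) + (r - q + 0.5*sigma^2) * T) / (sigma * sqrt(T)) = 0.30269349
d2 = d1 - sigma * sqrt(T) = 0.02100217
exp(-rT) = 0.93613086; exp(-qT) = 1.00000000
C = S_0 * exp(-qT) * N(d1) - K * exp(-rT) * N(d2)
N(d1) = 0.61893827; N(d2) = 0.50837804
C = 0.9700 * 1.00000000 * 0.61893827 - 0.9900 * 0.93613086 * 0.50837804 = 0.1292

Answer: Price = 0.1292


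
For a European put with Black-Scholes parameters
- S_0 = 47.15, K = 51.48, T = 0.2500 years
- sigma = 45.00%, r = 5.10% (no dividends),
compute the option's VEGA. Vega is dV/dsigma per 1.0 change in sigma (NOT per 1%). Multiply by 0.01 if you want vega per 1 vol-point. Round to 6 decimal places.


Answer: Vega = 9.177521

Derivation:
d1 = -0.2213194384; d2 = -0.4463194384
phi(d1) = 0.3892904016; exp(-qT) = 1.0000000000; exp(-rT) = 0.9873309369
Vega = S * exp(-qT) * phi(d1) * sqrt(T) = 47.1500 * 1.0000000000 * 0.3892904016 * 0.5000000000 = 9.177521


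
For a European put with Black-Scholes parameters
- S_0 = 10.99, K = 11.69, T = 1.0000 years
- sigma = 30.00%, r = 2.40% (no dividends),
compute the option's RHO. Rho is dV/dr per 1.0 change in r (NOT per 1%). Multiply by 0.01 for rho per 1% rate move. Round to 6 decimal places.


Answer: Rho = -6.946496

Derivation:
d1 = 0.0241733098; d2 = -0.2758266902
phi(d1) = 0.3988257367; exp(-qT) = 1.0000000000; exp(-rT) = 0.9762857098
N(-d2) = 0.6086594086
Rho = -K*T*exp(-rT)*N(-d2) = -11.6900 * 1.0000 * 0.9762857098 * 0.6086594086 = -6.946496


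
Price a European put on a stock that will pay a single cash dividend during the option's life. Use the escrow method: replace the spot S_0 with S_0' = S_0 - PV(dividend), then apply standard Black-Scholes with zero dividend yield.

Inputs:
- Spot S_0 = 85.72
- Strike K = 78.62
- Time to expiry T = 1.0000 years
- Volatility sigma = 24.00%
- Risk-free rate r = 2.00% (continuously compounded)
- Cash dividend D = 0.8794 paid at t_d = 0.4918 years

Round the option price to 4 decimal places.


PV(D) = D * exp(-r * t_d) = 0.8794 * 0.99021222 = 0.87079262
S_0' = S_0 - PV(D) = 85.7200 - 0.87079262 = 84.84920738
d1 = (ln(S_0'/K) + (r + sigma^2/2)*T) / (sigma*sqrt(T)) = 0.52103971
d2 = d1 - sigma*sqrt(T) = 0.28103971
exp(-rT) = 0.98019867
N(-d1) = 0.30116955; N(-d2) = 0.38933997
P = K * exp(-rT) * N(-d2) - S_0' * N(-d1) = 78.6200 * 0.98019867 * 0.38933997 - 84.84920738 * 0.30116955 = 4.4498

Answer: Price = 4.4498


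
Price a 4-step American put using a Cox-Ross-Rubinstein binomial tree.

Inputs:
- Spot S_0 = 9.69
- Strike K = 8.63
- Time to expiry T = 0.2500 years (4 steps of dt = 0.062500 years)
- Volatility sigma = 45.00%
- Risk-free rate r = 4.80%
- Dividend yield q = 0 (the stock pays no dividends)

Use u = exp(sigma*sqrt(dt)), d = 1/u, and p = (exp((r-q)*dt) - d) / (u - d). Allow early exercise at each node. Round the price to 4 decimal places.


dt = T/N = 0.062500
u = exp(sigma*sqrt(dt)) = 1.119072; d = 1/u = 0.893597
p = (exp((r-q)*dt) - d) / (u - d) = 0.485230
Discount per step: exp(-r*dt) = 0.997004
Stock lattice S(k, i) with i counting down-moves:
  k=0: S(0,0) = 9.6900
  k=1: S(1,0) = 10.8438; S(1,1) = 8.6590
  k=2: S(2,0) = 12.1350; S(2,1) = 9.6900; S(2,2) = 7.7376
  k=3: S(3,0) = 13.5799; S(3,1) = 10.8438; S(3,2) = 8.6590; S(3,3) = 6.9143
  k=4: S(4,0) = 15.1969; S(4,1) = 12.1350; S(4,2) = 9.6900; S(4,3) = 7.7376; S(4,4) = 6.1786
Terminal payoffs V(N, i) = max(K - S_T, 0):
  V(4,0) = 0.000000; V(4,1) = 0.000000; V(4,2) = 0.000000; V(4,3) = 0.892378; V(4,4) = 2.451383
Backward induction: V(k, i) = exp(-r*dt) * [p * V(k+1, i) + (1-p) * V(k+1, i+1)]; then take max(V_cont, immediate exercise) for American.
  V(3,0) = exp(-r*dt) * [p*0.000000 + (1-p)*0.000000] = 0.000000; exercise = 0.000000; V(3,0) = max -> 0.000000
  V(3,1) = exp(-r*dt) * [p*0.000000 + (1-p)*0.000000] = 0.000000; exercise = 0.000000; V(3,1) = max -> 0.000000
  V(3,2) = exp(-r*dt) * [p*0.000000 + (1-p)*0.892378] = 0.457993; exercise = 0.000000; V(3,2) = max -> 0.457993
  V(3,3) = exp(-r*dt) * [p*0.892378 + (1-p)*2.451383] = 1.689830; exercise = 1.715681; V(3,3) = max -> 1.715681
  V(2,0) = exp(-r*dt) * [p*0.000000 + (1-p)*0.000000] = 0.000000; exercise = 0.000000; V(2,0) = max -> 0.000000
  V(2,1) = exp(-r*dt) * [p*0.000000 + (1-p)*0.457993] = 0.235055; exercise = 0.000000; V(2,1) = max -> 0.235055
  V(2,2) = exp(-r*dt) * [p*0.457993 + (1-p)*1.715681] = 1.102102; exercise = 0.892378; V(2,2) = max -> 1.102102
  V(1,0) = exp(-r*dt) * [p*0.000000 + (1-p)*0.235055] = 0.120637; exercise = 0.000000; V(1,0) = max -> 0.120637
  V(1,1) = exp(-r*dt) * [p*0.235055 + (1-p)*1.102102] = 0.679344; exercise = 0.000000; V(1,1) = max -> 0.679344
  V(0,0) = exp(-r*dt) * [p*0.120637 + (1-p)*0.679344] = 0.407020; exercise = 0.000000; V(0,0) = max -> 0.407020

Answer: Price = V(0,0) = 0.4070


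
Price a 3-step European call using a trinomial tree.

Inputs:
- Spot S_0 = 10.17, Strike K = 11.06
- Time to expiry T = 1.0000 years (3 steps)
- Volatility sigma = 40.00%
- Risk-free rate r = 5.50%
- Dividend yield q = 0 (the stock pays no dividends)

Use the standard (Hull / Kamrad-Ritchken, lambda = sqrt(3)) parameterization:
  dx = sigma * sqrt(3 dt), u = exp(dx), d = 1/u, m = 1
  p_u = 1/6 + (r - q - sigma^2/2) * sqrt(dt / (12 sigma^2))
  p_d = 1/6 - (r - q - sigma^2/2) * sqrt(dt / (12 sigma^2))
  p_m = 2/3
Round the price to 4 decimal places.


Answer: Price = V(0,0) = 1.4781

Derivation:
dt = T/N = 0.333333; dx = sigma*sqrt(3*dt) = 0.400000
u = exp(dx) = 1.491825; d = 1/u = 0.670320
p_u = 0.156250, p_m = 0.666667, p_d = 0.177083
Discount per step: exp(-r*dt) = 0.981834
Stock lattice S(k, j) with j the centered position index:
  k=0: S(0,+0) = 10.1700
  k=1: S(1,-1) = 6.8172; S(1,+0) = 10.1700; S(1,+1) = 15.1719
  k=2: S(2,-2) = 4.5697; S(2,-1) = 6.8172; S(2,+0) = 10.1700; S(2,+1) = 15.1719; S(2,+2) = 22.6338
  k=3: S(3,-3) = 3.0631; S(3,-2) = 4.5697; S(3,-1) = 6.8172; S(3,+0) = 10.1700; S(3,+1) = 15.1719; S(3,+2) = 22.6338; S(3,+3) = 33.7656
Terminal payoffs V(N, j) = max(S_T - K, 0):
  V(3,-3) = 0.000000; V(3,-2) = 0.000000; V(3,-1) = 0.000000; V(3,+0) = 0.000000; V(3,+1) = 4.111857; V(3,+2) = 11.573751; V(3,+3) = 22.705589
Backward induction: V(k, j) = exp(-r*dt) * [p_u * V(k+1, j+1) + p_m * V(k+1, j) + p_d * V(k+1, j-1)]
  V(2,-2) = exp(-r*dt) * [p_u*0.000000 + p_m*0.000000 + p_d*0.000000] = 0.000000
  V(2,-1) = exp(-r*dt) * [p_u*0.000000 + p_m*0.000000 + p_d*0.000000] = 0.000000
  V(2,+0) = exp(-r*dt) * [p_u*4.111857 + p_m*0.000000 + p_d*0.000000] = 0.630806
  V(2,+1) = exp(-r*dt) * [p_u*11.573751 + p_m*4.111857 + p_d*0.000000] = 4.466987
  V(2,+2) = exp(-r*dt) * [p_u*22.705589 + p_m*11.573751 + p_d*4.111857] = 11.773879
  V(1,-1) = exp(-r*dt) * [p_u*0.630806 + p_m*0.000000 + p_d*0.000000] = 0.096773
  V(1,+0) = exp(-r*dt) * [p_u*4.466987 + p_m*0.630806 + p_d*0.000000] = 1.098185
  V(1,+1) = exp(-r*dt) * [p_u*11.773879 + p_m*4.466987 + p_d*0.630806] = 4.839817
  V(0,+0) = exp(-r*dt) * [p_u*4.839817 + p_m*1.098185 + p_d*0.096773] = 1.478133


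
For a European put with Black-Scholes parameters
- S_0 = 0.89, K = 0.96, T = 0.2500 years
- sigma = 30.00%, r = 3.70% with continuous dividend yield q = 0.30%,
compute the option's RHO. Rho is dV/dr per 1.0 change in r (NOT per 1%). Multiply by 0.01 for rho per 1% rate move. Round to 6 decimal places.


Answer: Rho = -0.166344

Derivation:
d1 = -0.3730788116; d2 = -0.5230788116
phi(d1) = 0.3721224050; exp(-qT) = 0.9992502812; exp(-rT) = 0.9907926496
N(-d2) = 0.6995402951
Rho = -K*T*exp(-rT)*N(-d2) = -0.9600 * 0.2500 * 0.9907926496 * 0.6995402951 = -0.166344


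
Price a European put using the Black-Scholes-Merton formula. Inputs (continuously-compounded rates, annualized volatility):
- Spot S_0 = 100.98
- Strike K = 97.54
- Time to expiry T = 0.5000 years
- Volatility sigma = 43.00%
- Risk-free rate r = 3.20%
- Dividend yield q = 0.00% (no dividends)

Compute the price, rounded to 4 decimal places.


Answer: Price = 9.5699

Derivation:
d1 = (ln(S/K) + (r - q + 0.5*sigma^2) * T) / (sigma * sqrt(T)) = 0.31864181
d2 = d1 - sigma * sqrt(T) = 0.01458589
exp(-rT) = 0.98412732; exp(-qT) = 1.00000000
P = K * exp(-rT) * N(-d2) - S_0 * exp(-qT) * N(-d1)
N(-d1) = 0.37499907; N(-d2) = 0.49418128
P = 97.5400 * 0.98412732 * 0.49418128 - 100.9800 * 1.00000000 * 0.37499907 = 9.5699


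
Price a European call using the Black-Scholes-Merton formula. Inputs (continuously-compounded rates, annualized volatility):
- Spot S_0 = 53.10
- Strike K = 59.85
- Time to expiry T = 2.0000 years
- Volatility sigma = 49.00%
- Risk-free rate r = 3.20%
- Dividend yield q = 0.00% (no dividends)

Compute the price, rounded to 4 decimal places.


d1 = (ln(S/K) + (r - q + 0.5*sigma^2) * T) / (sigma * sqrt(T)) = 0.26615427
d2 = d1 - sigma * sqrt(T) = -0.42681038
exp(-rT) = 0.93800500; exp(-qT) = 1.00000000
C = S_0 * exp(-qT) * N(d1) - K * exp(-rT) * N(d2)
N(d1) = 0.60493980; N(d2) = 0.33475872
C = 53.1000 * 1.00000000 * 0.60493980 - 59.8500 * 0.93800500 * 0.33475872 = 13.3291

Answer: Price = 13.3291


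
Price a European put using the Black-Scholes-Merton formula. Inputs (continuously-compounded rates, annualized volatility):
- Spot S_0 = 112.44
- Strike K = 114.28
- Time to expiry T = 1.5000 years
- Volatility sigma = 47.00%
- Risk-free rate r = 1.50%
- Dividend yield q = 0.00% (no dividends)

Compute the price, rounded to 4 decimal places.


Answer: Price = 25.0396

Derivation:
d1 = (ln(S/K) + (r - q + 0.5*sigma^2) * T) / (sigma * sqrt(T)) = 0.29870428
d2 = d1 - sigma * sqrt(T) = -0.27692581
exp(-rT) = 0.97775124; exp(-qT) = 1.00000000
P = K * exp(-rT) * N(-d2) - S_0 * exp(-qT) * N(-d1)
N(-d1) = 0.38258285; N(-d2) = 0.60908146
P = 114.2800 * 0.97775124 * 0.60908146 - 112.4400 * 1.00000000 * 0.38258285 = 25.0396


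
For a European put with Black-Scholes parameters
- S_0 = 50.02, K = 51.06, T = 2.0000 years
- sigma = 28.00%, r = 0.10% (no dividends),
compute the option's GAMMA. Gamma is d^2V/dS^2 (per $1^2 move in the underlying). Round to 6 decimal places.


d1 = 0.1510721355; d2 = -0.2449076619
phi(d1) = 0.3944156690; exp(-qT) = 1.0000000000; exp(-rT) = 0.9980019987
Gamma = exp(-qT) * phi(d1) / (S * sigma * sqrt(T)) = 1.0000000000 * 0.3944156690 / (50.0200 * 0.2800 * 1.4142135624) = 0.019913

Answer: Gamma = 0.019913


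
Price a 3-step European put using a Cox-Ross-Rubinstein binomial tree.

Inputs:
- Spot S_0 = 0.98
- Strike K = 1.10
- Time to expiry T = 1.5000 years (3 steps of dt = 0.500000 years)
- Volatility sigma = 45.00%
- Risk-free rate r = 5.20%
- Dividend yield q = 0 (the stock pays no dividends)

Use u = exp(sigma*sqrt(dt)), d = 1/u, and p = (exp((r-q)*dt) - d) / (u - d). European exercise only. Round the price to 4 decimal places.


dt = T/N = 0.500000
u = exp(sigma*sqrt(dt)) = 1.374648; d = 1/u = 0.727459
p = (exp((r-q)*dt) - d) / (u - d) = 0.461815
Discount per step: exp(-r*dt) = 0.974335
Stock lattice S(k, i) with i counting down-moves:
  k=0: S(0,0) = 0.9800
  k=1: S(1,0) = 1.3472; S(1,1) = 0.7129
  k=2: S(2,0) = 1.8519; S(2,1) = 0.9800; S(2,2) = 0.5186
  k=3: S(3,0) = 2.5457; S(3,1) = 1.3472; S(3,2) = 0.7129; S(3,3) = 0.3773
Terminal payoffs V(N, i) = max(K - S_T, 0):
  V(3,0) = 0.000000; V(3,1) = 0.000000; V(3,2) = 0.387090; V(3,3) = 0.722731
Backward induction: V(k, i) = exp(-r*dt) * [p * V(k+1, i) + (1-p) * V(k+1, i+1)].
  V(2,0) = exp(-r*dt) * [p*0.000000 + (1-p)*0.000000] = 0.000000
  V(2,1) = exp(-r*dt) * [p*0.000000 + (1-p)*0.387090] = 0.202979
  V(2,2) = exp(-r*dt) * [p*0.387090 + (1-p)*0.722731] = 0.553156
  V(1,0) = exp(-r*dt) * [p*0.000000 + (1-p)*0.202979] = 0.106437
  V(1,1) = exp(-r*dt) * [p*0.202979 + (1-p)*0.553156] = 0.381393
  V(0,0) = exp(-r*dt) * [p*0.106437 + (1-p)*0.381393] = 0.247884

Answer: Price = V(0,0) = 0.2479


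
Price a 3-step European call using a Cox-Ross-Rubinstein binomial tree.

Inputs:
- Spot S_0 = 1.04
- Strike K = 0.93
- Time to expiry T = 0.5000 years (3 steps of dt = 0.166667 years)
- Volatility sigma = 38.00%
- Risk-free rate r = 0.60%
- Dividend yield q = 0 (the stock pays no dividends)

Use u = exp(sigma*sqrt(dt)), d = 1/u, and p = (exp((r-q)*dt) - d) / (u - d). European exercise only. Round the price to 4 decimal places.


dt = T/N = 0.166667
u = exp(sigma*sqrt(dt)) = 1.167815; d = 1/u = 0.856300
p = (exp((r-q)*dt) - d) / (u - d) = 0.464506
Discount per step: exp(-r*dt) = 0.999000
Stock lattice S(k, i) with i counting down-moves:
  k=0: S(0,0) = 1.0400
  k=1: S(1,0) = 1.2145; S(1,1) = 0.8906
  k=2: S(2,0) = 1.4183; S(2,1) = 1.0400; S(2,2) = 0.7626
  k=3: S(3,0) = 1.6564; S(3,1) = 1.2145; S(3,2) = 0.8906; S(3,3) = 0.6530
Terminal payoffs V(N, i) = max(S_T - K, 0):
  V(3,0) = 0.726362; V(3,1) = 0.284527; V(3,2) = 0.000000; V(3,3) = 0.000000
Backward induction: V(k, i) = exp(-r*dt) * [p * V(k+1, i) + (1-p) * V(k+1, i+1)].
  V(2,0) = exp(-r*dt) * [p*0.726362 + (1-p)*0.284527] = 0.489273
  V(2,1) = exp(-r*dt) * [p*0.284527 + (1-p)*0.000000] = 0.132033
  V(2,2) = exp(-r*dt) * [p*0.000000 + (1-p)*0.000000] = 0.000000
  V(1,0) = exp(-r*dt) * [p*0.489273 + (1-p)*0.132033] = 0.297675
  V(1,1) = exp(-r*dt) * [p*0.132033 + (1-p)*0.000000] = 0.061269
  V(0,0) = exp(-r*dt) * [p*0.297675 + (1-p)*0.061269] = 0.170910

Answer: Price = V(0,0) = 0.1709


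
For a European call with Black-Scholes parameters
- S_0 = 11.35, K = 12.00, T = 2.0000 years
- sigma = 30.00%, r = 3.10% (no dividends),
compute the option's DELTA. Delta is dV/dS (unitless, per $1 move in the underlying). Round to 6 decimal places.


Answer: Delta = 0.589791

Derivation:
d1 = 0.2270074259; d2 = -0.1972566428
phi(d1) = 0.3887943576; exp(-qT) = 1.0000000000; exp(-rT) = 0.9398828868
N(d1) = 0.5897910161
Delta = exp(-qT) * N(d1) = 1.0000000000 * 0.5897910161 = 0.589791


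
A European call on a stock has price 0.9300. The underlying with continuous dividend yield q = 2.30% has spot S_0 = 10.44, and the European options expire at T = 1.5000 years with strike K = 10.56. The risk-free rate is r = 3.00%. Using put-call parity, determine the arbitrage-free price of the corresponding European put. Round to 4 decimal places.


Answer: Put price = 0.9394

Derivation:
Put-call parity: C - P = S_0 * exp(-qT) - K * exp(-rT).
S_0 * exp(-qT) = 10.4400 * 0.96608834 = 10.08596227
K * exp(-rT) = 10.5600 * 0.95599748 = 10.09533341
P = C - S*exp(-qT) + K*exp(-rT)
P = 0.9300 - 10.08596227 + 10.09533341 = 0.9394


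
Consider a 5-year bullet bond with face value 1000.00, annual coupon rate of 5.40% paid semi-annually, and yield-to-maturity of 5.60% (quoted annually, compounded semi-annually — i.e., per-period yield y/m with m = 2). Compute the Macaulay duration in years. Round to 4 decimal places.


Answer: Macaulay duration = 4.4452 years

Derivation:
Coupon per period c = face * coupon_rate / m = 27.000000
Periods per year m = 2; per-period yield y/m = 0.028000
Number of cashflows N = 10
Cashflows (t years, CF_t, discount factor 1/(1+y/m)^(m*t), PV):
  t = 0.5000: CF_t = 27.000000, DF = 0.972763, PV = 26.264591
  t = 1.0000: CF_t = 27.000000, DF = 0.946267, PV = 25.549213
  t = 1.5000: CF_t = 27.000000, DF = 0.920493, PV = 24.853320
  t = 2.0000: CF_t = 27.000000, DF = 0.895422, PV = 24.176382
  t = 2.5000: CF_t = 27.000000, DF = 0.871033, PV = 23.517881
  t = 3.0000: CF_t = 27.000000, DF = 0.847308, PV = 22.877316
  t = 3.5000: CF_t = 27.000000, DF = 0.824230, PV = 22.254199
  t = 4.0000: CF_t = 27.000000, DF = 0.801780, PV = 21.648053
  t = 4.5000: CF_t = 27.000000, DF = 0.779941, PV = 21.058418
  t = 5.0000: CF_t = 1027.000000, DF = 0.758698, PV = 779.182692
Price P = sum_t PV_t = 991.382066
Macaulay numerator sum_t t * PV_t:
  t * PV_t at t = 0.5000: 13.132296
  t * PV_t at t = 1.0000: 25.549213
  t * PV_t at t = 1.5000: 37.279981
  t * PV_t at t = 2.0000: 48.352764
  t * PV_t at t = 2.5000: 58.794703
  t * PV_t at t = 3.0000: 68.631949
  t * PV_t at t = 3.5000: 77.889695
  t * PV_t at t = 4.0000: 86.592213
  t * PV_t at t = 4.5000: 94.762879
  t * PV_t at t = 5.0000: 3895.913460
Macaulay duration D = (sum_t t * PV_t) / P = 4406.899153 / 991.382066 = 4.445208


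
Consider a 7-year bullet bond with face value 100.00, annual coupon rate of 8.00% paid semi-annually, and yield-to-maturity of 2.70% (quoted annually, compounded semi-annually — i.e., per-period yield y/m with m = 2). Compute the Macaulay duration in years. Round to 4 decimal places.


Coupon per period c = face * coupon_rate / m = 4.000000
Periods per year m = 2; per-period yield y/m = 0.013500
Number of cashflows N = 14
Cashflows (t years, CF_t, discount factor 1/(1+y/m)^(m*t), PV):
  t = 0.5000: CF_t = 4.000000, DF = 0.986680, PV = 3.946719
  t = 1.0000: CF_t = 4.000000, DF = 0.973537, PV = 3.894148
  t = 1.5000: CF_t = 4.000000, DF = 0.960569, PV = 3.842278
  t = 2.0000: CF_t = 4.000000, DF = 0.947774, PV = 3.791098
  t = 2.5000: CF_t = 4.000000, DF = 0.935150, PV = 3.740600
  t = 3.0000: CF_t = 4.000000, DF = 0.922694, PV = 3.690774
  t = 3.5000: CF_t = 4.000000, DF = 0.910403, PV = 3.641612
  t = 4.0000: CF_t = 4.000000, DF = 0.898276, PV = 3.593105
  t = 4.5000: CF_t = 4.000000, DF = 0.886311, PV = 3.545245
  t = 5.0000: CF_t = 4.000000, DF = 0.874505, PV = 3.498021
  t = 5.5000: CF_t = 4.000000, DF = 0.862857, PV = 3.451427
  t = 6.0000: CF_t = 4.000000, DF = 0.851363, PV = 3.405454
  t = 6.5000: CF_t = 4.000000, DF = 0.840023, PV = 3.360092
  t = 7.0000: CF_t = 104.000000, DF = 0.828834, PV = 86.198716
Price P = sum_t PV_t = 133.599290
Macaulay numerator sum_t t * PV_t:
  t * PV_t at t = 0.5000: 1.973360
  t * PV_t at t = 1.0000: 3.894148
  t * PV_t at t = 1.5000: 5.763416
  t * PV_t at t = 2.0000: 7.582195
  t * PV_t at t = 2.5000: 9.351499
  t * PV_t at t = 3.0000: 11.072323
  t * PV_t at t = 3.5000: 12.745643
  t * PV_t at t = 4.0000: 14.372422
  t * PV_t at t = 4.5000: 15.953601
  t * PV_t at t = 5.0000: 17.490107
  t * PV_t at t = 5.5000: 18.982849
  t * PV_t at t = 6.0000: 20.432721
  t * PV_t at t = 6.5000: 21.840600
  t * PV_t at t = 7.0000: 603.391012
Macaulay duration D = (sum_t t * PV_t) / P = 764.845897 / 133.599290 = 5.724925

Answer: Macaulay duration = 5.7249 years


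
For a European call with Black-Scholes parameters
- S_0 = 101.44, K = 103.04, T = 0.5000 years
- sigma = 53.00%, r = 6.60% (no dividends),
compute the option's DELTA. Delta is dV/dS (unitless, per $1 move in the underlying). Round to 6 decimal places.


d1 = 0.2336793880; d2 = -0.1410872060
phi(d1) = 0.3881973008; exp(-qT) = 1.0000000000; exp(-rT) = 0.9675385596
N(d1) = 0.5923830546
Delta = exp(-qT) * N(d1) = 1.0000000000 * 0.5923830546 = 0.592383

Answer: Delta = 0.592383


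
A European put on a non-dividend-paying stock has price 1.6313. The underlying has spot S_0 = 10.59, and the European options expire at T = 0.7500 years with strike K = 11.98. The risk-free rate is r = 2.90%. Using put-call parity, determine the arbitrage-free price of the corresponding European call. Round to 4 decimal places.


Answer: Call price = 0.4991

Derivation:
Put-call parity: C - P = S_0 * exp(-qT) - K * exp(-rT).
S_0 * exp(-qT) = 10.5900 * 1.00000000 = 10.59000000
K * exp(-rT) = 11.9800 * 0.97848483 = 11.72224821
C = P + S*exp(-qT) - K*exp(-rT)
C = 1.6313 + 10.59000000 - 11.72224821 = 0.4991


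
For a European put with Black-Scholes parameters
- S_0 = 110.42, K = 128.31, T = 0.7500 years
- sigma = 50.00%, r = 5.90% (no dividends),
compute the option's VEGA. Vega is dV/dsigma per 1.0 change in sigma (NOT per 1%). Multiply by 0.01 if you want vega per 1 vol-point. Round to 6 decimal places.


d1 = -0.0280775460; d2 = -0.4610902479
phi(d1) = 0.3987850586; exp(-qT) = 1.0000000000; exp(-rT) = 0.9567147489
Vega = S * exp(-qT) * phi(d1) * sqrt(T) = 110.4200 * 1.0000000000 * 0.3987850586 * 0.8660254038 = 38.134429

Answer: Vega = 38.134429


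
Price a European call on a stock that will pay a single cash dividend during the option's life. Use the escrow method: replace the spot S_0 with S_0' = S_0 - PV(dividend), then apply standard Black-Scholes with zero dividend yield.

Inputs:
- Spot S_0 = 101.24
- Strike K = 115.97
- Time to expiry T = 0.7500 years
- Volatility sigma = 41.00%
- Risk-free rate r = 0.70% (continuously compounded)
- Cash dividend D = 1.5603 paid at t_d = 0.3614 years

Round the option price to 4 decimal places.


Answer: Price = 8.5602

Derivation:
PV(D) = D * exp(-r * t_d) = 1.5603 * 0.99747340 = 1.55635774
S_0' = S_0 - PV(D) = 101.2400 - 1.55635774 = 99.68364226
d1 = (ln(S_0'/K) + (r + sigma^2/2)*T) / (sigma*sqrt(T)) = -0.23387598
d2 = d1 - sigma*sqrt(T) = -0.58894640
exp(-rT) = 0.99476376
N(d1) = 0.40754063; N(d2) = 0.27794862
C = S_0' * N(d1) - K * exp(-rT) * N(d2) = 99.68364226 * 0.40754063 - 115.9700 * 0.99476376 * 0.27794862 = 8.5602


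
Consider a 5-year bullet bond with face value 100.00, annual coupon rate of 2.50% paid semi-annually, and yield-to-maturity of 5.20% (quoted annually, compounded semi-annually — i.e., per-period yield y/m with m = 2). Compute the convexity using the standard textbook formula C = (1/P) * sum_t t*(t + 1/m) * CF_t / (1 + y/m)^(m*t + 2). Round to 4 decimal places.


Coupon per period c = face * coupon_rate / m = 1.250000
Periods per year m = 2; per-period yield y/m = 0.026000
Number of cashflows N = 10
Cashflows (t years, CF_t, discount factor 1/(1+y/m)^(m*t), PV):
  t = 0.5000: CF_t = 1.250000, DF = 0.974659, PV = 1.218324
  t = 1.0000: CF_t = 1.250000, DF = 0.949960, PV = 1.187450
  t = 1.5000: CF_t = 1.250000, DF = 0.925887, PV = 1.157359
  t = 2.0000: CF_t = 1.250000, DF = 0.902424, PV = 1.128030
  t = 2.5000: CF_t = 1.250000, DF = 0.879555, PV = 1.099444
  t = 3.0000: CF_t = 1.250000, DF = 0.857266, PV = 1.071583
  t = 3.5000: CF_t = 1.250000, DF = 0.835542, PV = 1.044428
  t = 4.0000: CF_t = 1.250000, DF = 0.814369, PV = 1.017961
  t = 4.5000: CF_t = 1.250000, DF = 0.793732, PV = 0.992165
  t = 5.0000: CF_t = 101.250000, DF = 0.773618, PV = 78.328791
Price P = sum_t PV_t = 88.245534
Convexity numerator sum_t t*(t + 1/m) * CF_t / (1+y/m)^(m*t + 2):
  t = 0.5000: term = 0.578679
  t = 1.0000: term = 1.692045
  t = 1.5000: term = 3.298333
  t = 2.0000: term = 5.357915
  t = 2.5000: term = 7.833210
  t = 3.0000: term = 10.688590
  t = 3.5000: term = 13.890306
  t = 4.0000: term = 17.406398
  t = 4.5000: term = 21.206625
  t = 5.0000: term = 2046.253317
Convexity = (1/P) * sum = 2128.205418 / 88.245534 = 24.116863

Answer: Convexity = 24.1169


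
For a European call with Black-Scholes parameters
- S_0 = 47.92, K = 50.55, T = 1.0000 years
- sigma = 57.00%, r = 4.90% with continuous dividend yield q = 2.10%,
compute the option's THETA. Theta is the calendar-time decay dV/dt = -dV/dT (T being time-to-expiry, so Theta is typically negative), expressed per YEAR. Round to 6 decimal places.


Answer: Theta = -5.471607

Derivation:
d1 = 0.2403859795; d2 = -0.3296140205
phi(d1) = 0.3875806810; exp(-qT) = 0.9792189646; exp(-rT) = 0.9521811297
Theta = -S*exp(-qT)*phi(d1)*sigma/(2*sqrt(T)) - r*K*exp(-rT)*N(d2) + q*S*exp(-qT)*N(d1)
N(d1) = 0.5949844768; N(d2) = 0.3708458137; sqrt(T) = 1.0000000000
Term 1 = -47.9200 * 0.9792189646 * 0.3875806810 * 0.5700 / (2 * 1.0000000000) = -5.1832673102
Term 2 = -0.0490 * 50.5500 * 0.9521811297 * 0.3708458137 = -0.8746417241
Term 3 = 0.0210 * 47.9200 * 0.9792189646 * 0.5949844768 = 0.5863022423
Theta = -5.1832673102 + (-0.8746417241) + (0.5863022423) = -5.471607


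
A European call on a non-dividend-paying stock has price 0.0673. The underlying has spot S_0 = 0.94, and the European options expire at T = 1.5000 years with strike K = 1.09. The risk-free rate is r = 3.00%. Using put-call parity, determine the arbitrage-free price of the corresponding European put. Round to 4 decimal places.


Answer: Put price = 0.1693

Derivation:
Put-call parity: C - P = S_0 * exp(-qT) - K * exp(-rT).
S_0 * exp(-qT) = 0.9400 * 1.00000000 = 0.94000000
K * exp(-rT) = 1.0900 * 0.95599748 = 1.04203726
P = C - S*exp(-qT) + K*exp(-rT)
P = 0.0673 - 0.94000000 + 1.04203726 = 0.1693


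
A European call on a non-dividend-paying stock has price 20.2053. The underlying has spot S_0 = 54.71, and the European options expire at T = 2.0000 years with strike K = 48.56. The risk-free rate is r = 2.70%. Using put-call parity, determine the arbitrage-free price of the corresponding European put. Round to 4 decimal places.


Put-call parity: C - P = S_0 * exp(-qT) - K * exp(-rT).
S_0 * exp(-qT) = 54.7100 * 1.00000000 = 54.71000000
K * exp(-rT) = 48.5600 * 0.94743211 = 46.00730309
P = C - S*exp(-qT) + K*exp(-rT)
P = 20.2053 - 54.71000000 + 46.00730309 = 11.5026

Answer: Put price = 11.5026


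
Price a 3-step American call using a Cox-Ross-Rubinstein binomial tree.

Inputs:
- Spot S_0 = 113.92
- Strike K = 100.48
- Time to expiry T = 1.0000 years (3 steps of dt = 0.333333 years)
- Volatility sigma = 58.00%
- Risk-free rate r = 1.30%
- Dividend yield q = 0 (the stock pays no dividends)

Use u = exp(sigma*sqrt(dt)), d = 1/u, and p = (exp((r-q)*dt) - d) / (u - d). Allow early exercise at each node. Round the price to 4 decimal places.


dt = T/N = 0.333333
u = exp(sigma*sqrt(dt)) = 1.397749; d = 1/u = 0.715436
p = (exp((r-q)*dt) - d) / (u - d) = 0.423423
Discount per step: exp(-r*dt) = 0.995676
Stock lattice S(k, i) with i counting down-moves:
  k=0: S(0,0) = 113.9200
  k=1: S(1,0) = 159.2316; S(1,1) = 81.5025
  k=2: S(2,0) = 222.5658; S(2,1) = 113.9200; S(2,2) = 58.3098
  k=3: S(3,0) = 311.0911; S(3,1) = 159.2316; S(3,2) = 81.5025; S(3,3) = 41.7169
Terminal payoffs V(N, i) = max(S_T - K, 0):
  V(3,0) = 210.611138; V(3,1) = 58.751577; V(3,2) = 0.000000; V(3,3) = 0.000000
Backward induction: V(k, i) = exp(-r*dt) * [p * V(k+1, i) + (1-p) * V(k+1, i+1)]; then take max(V_cont, immediate exercise) for American.
  V(2,0) = exp(-r*dt) * [p*210.611138 + (1-p)*58.751577] = 122.520265; exercise = 122.085794; V(2,0) = max -> 122.520265
  V(2,1) = exp(-r*dt) * [p*58.751577 + (1-p)*0.000000] = 24.769176; exercise = 13.440000; V(2,1) = max -> 24.769176
  V(2,2) = exp(-r*dt) * [p*0.000000 + (1-p)*0.000000] = 0.000000; exercise = 0.000000; V(2,2) = max -> 0.000000
  V(1,0) = exp(-r*dt) * [p*122.520265 + (1-p)*24.769176] = 65.873121; exercise = 58.751577; V(1,0) = max -> 65.873121
  V(1,1) = exp(-r*dt) * [p*24.769176 + (1-p)*0.000000] = 10.442479; exercise = 0.000000; V(1,1) = max -> 10.442479
  V(0,0) = exp(-r*dt) * [p*65.873121 + (1-p)*10.442479] = 33.766423; exercise = 13.440000; V(0,0) = max -> 33.766423

Answer: Price = V(0,0) = 33.7664


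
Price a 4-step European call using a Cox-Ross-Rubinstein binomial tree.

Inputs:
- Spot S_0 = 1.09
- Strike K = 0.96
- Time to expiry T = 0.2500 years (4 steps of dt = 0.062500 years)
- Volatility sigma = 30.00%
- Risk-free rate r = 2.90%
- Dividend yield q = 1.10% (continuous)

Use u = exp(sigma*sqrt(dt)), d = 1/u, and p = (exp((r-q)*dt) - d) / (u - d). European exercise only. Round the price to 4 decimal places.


Answer: Price = V(0,0) = 0.1499

Derivation:
dt = T/N = 0.062500
u = exp(sigma*sqrt(dt)) = 1.077884; d = 1/u = 0.927743
p = (exp((r-q)*dt) - d) / (u - d) = 0.488756
Discount per step: exp(-r*dt) = 0.998189
Stock lattice S(k, i) with i counting down-moves:
  k=0: S(0,0) = 1.0900
  k=1: S(1,0) = 1.1749; S(1,1) = 1.0112
  k=2: S(2,0) = 1.2664; S(2,1) = 1.0900; S(2,2) = 0.9382
  k=3: S(3,0) = 1.3650; S(3,1) = 1.1749; S(3,2) = 1.0112; S(3,3) = 0.8704
  k=4: S(4,0) = 1.4713; S(4,1) = 1.2664; S(4,2) = 1.0900; S(4,3) = 0.9382; S(4,4) = 0.8075
Terminal payoffs V(N, i) = max(S_T - K, 0):
  V(4,0) = 0.511346; V(4,1) = 0.306399; V(4,2) = 0.130000; V(4,3) = 0.000000; V(4,4) = 0.000000
Backward induction: V(k, i) = exp(-r*dt) * [p * V(k+1, i) + (1-p) * V(k+1, i+1)].
  V(3,0) = exp(-r*dt) * [p*0.511346 + (1-p)*0.306399] = 0.405832
  V(3,1) = exp(-r*dt) * [p*0.306399 + (1-p)*0.130000] = 0.215825
  V(3,2) = exp(-r*dt) * [p*0.130000 + (1-p)*0.000000] = 0.063423
  V(3,3) = exp(-r*dt) * [p*0.000000 + (1-p)*0.000000] = 0.000000
  V(2,0) = exp(-r*dt) * [p*0.405832 + (1-p)*0.215825] = 0.308133
  V(2,1) = exp(-r*dt) * [p*0.215825 + (1-p)*0.063423] = 0.137661
  V(2,2) = exp(-r*dt) * [p*0.063423 + (1-p)*0.000000] = 0.030942
  V(1,0) = exp(-r*dt) * [p*0.308133 + (1-p)*0.137661] = 0.220580
  V(1,1) = exp(-r*dt) * [p*0.137661 + (1-p)*0.030942] = 0.082951
  V(0,0) = exp(-r*dt) * [p*0.220580 + (1-p)*0.082951] = 0.149946


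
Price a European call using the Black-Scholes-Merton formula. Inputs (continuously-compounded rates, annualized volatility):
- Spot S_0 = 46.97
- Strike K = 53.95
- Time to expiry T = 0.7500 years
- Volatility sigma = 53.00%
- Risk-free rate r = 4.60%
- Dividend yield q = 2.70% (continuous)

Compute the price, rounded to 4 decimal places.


Answer: Price = 6.1803

Derivation:
d1 = (ln(S/K) + (r - q + 0.5*sigma^2) * T) / (sigma * sqrt(T)) = -0.04131016
d2 = d1 - sigma * sqrt(T) = -0.50030362
exp(-rT) = 0.96608834; exp(-qT) = 0.97995365
C = S_0 * exp(-qT) * N(d1) - K * exp(-rT) * N(d2)
N(d1) = 0.48352432; N(d2) = 0.30843065
C = 46.9700 * 0.97995365 * 0.48352432 - 53.9500 * 0.96608834 * 0.30843065 = 6.1803


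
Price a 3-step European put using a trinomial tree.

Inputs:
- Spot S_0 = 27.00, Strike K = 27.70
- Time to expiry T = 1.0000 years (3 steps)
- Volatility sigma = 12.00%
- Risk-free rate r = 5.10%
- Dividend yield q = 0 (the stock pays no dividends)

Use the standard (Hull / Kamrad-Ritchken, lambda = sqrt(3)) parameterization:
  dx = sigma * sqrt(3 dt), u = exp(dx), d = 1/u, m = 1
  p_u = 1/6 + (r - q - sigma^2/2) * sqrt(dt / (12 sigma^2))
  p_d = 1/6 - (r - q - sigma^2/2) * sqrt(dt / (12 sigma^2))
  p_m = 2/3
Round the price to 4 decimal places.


Answer: Price = V(0,0) = 0.9392

Derivation:
dt = T/N = 0.333333; dx = sigma*sqrt(3*dt) = 0.120000
u = exp(dx) = 1.127497; d = 1/u = 0.886920
p_u = 0.227500, p_m = 0.666667, p_d = 0.105833
Discount per step: exp(-r*dt) = 0.983144
Stock lattice S(k, j) with j the centered position index:
  k=0: S(0,+0) = 27.0000
  k=1: S(1,-1) = 23.9469; S(1,+0) = 27.0000; S(1,+1) = 30.4424
  k=2: S(2,-2) = 21.2390; S(2,-1) = 23.9469; S(2,+0) = 27.0000; S(2,+1) = 30.4424; S(2,+2) = 34.3237
  k=3: S(3,-3) = 18.8373; S(3,-2) = 21.2390; S(3,-1) = 23.9469; S(3,+0) = 27.0000; S(3,+1) = 30.4424; S(3,+2) = 34.3237; S(3,+3) = 38.6999
Terminal payoffs V(N, j) = max(K - S_T, 0):
  V(3,-3) = 8.862739; V(3,-2) = 6.461048; V(3,-1) = 3.753148; V(3,+0) = 0.700000; V(3,+1) = 0.000000; V(3,+2) = 0.000000; V(3,+3) = 0.000000
Backward induction: V(k, j) = exp(-r*dt) * [p_u * V(k+1, j+1) + p_m * V(k+1, j) + p_d * V(k+1, j-1)]
  V(2,-2) = exp(-r*dt) * [p_u*3.753148 + p_m*6.461048 + p_d*8.862739] = 5.996370
  V(2,-1) = exp(-r*dt) * [p_u*0.700000 + p_m*3.753148 + p_d*6.461048] = 3.288756
  V(2,+0) = exp(-r*dt) * [p_u*0.000000 + p_m*0.700000 + p_d*3.753148] = 0.849313
  V(2,+1) = exp(-r*dt) * [p_u*0.000000 + p_m*0.000000 + p_d*0.700000] = 0.072835
  V(2,+2) = exp(-r*dt) * [p_u*0.000000 + p_m*0.000000 + p_d*0.000000] = 0.000000
  V(1,-1) = exp(-r*dt) * [p_u*0.849313 + p_m*3.288756 + p_d*5.996370] = 2.969427
  V(1,+0) = exp(-r*dt) * [p_u*0.072835 + p_m*0.849313 + p_d*3.288756] = 0.915148
  V(1,+1) = exp(-r*dt) * [p_u*0.000000 + p_m*0.072835 + p_d*0.849313] = 0.136108
  V(0,+0) = exp(-r*dt) * [p_u*0.136108 + p_m*0.915148 + p_d*2.969427] = 0.939224
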